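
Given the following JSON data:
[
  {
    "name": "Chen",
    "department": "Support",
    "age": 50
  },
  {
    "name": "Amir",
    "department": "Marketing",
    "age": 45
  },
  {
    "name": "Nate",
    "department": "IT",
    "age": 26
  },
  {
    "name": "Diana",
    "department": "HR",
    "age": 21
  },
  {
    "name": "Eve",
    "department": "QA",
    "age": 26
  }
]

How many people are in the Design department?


Scanning records for department = Design
  No matches found
Count: 0

ANSWER: 0


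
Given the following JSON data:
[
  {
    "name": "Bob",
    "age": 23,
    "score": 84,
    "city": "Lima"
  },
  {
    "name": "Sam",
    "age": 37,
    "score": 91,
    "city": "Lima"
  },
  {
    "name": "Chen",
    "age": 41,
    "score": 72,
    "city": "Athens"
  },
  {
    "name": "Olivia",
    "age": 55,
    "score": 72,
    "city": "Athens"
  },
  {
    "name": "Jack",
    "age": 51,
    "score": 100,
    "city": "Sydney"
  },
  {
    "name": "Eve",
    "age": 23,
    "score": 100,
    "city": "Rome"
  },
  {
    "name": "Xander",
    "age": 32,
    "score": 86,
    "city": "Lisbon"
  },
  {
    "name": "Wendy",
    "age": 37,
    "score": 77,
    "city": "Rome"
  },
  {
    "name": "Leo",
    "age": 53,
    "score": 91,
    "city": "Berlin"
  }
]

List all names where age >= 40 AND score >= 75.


Checking both conditions:
  Bob (age=23, score=84) -> no
  Sam (age=37, score=91) -> no
  Chen (age=41, score=72) -> no
  Olivia (age=55, score=72) -> no
  Jack (age=51, score=100) -> YES
  Eve (age=23, score=100) -> no
  Xander (age=32, score=86) -> no
  Wendy (age=37, score=77) -> no
  Leo (age=53, score=91) -> YES


ANSWER: Jack, Leo


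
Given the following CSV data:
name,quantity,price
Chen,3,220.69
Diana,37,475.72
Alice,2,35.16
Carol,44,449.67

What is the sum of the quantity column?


Values in 'quantity' column:
  Row 1: 3
  Row 2: 37
  Row 3: 2
  Row 4: 44
Sum = 3 + 37 + 2 + 44 = 86

ANSWER: 86


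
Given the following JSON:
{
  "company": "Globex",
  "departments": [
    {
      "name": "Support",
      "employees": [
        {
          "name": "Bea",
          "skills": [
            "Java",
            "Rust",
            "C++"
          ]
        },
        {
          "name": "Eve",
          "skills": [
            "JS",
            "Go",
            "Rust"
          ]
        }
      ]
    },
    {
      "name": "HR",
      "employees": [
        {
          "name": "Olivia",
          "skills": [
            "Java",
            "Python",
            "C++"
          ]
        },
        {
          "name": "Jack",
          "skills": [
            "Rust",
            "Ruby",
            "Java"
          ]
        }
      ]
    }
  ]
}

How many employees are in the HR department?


Path: departments[1].employees
Count: 2

ANSWER: 2


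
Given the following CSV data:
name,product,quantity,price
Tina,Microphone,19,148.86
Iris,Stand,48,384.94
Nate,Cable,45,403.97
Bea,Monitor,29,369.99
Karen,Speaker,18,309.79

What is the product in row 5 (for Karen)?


Row 5: Karen
Column 'product' = Speaker

ANSWER: Speaker


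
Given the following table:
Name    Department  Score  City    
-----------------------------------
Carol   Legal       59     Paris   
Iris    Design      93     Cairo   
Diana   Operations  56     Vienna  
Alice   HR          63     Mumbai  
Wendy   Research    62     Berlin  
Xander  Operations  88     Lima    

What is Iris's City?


Row 2: Iris
City = Cairo

ANSWER: Cairo


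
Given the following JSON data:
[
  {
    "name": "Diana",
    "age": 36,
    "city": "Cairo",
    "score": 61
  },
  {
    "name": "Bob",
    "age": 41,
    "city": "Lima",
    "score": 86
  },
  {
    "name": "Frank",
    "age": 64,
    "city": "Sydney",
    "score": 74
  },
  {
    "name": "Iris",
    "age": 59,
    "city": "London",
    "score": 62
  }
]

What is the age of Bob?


Looking up record where name = Bob
Record index: 1
Field 'age' = 41

ANSWER: 41


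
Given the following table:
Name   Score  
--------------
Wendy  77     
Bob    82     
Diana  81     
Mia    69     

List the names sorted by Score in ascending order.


Sorting by Score (ascending):
  Mia: 69
  Wendy: 77
  Diana: 81
  Bob: 82


ANSWER: Mia, Wendy, Diana, Bob


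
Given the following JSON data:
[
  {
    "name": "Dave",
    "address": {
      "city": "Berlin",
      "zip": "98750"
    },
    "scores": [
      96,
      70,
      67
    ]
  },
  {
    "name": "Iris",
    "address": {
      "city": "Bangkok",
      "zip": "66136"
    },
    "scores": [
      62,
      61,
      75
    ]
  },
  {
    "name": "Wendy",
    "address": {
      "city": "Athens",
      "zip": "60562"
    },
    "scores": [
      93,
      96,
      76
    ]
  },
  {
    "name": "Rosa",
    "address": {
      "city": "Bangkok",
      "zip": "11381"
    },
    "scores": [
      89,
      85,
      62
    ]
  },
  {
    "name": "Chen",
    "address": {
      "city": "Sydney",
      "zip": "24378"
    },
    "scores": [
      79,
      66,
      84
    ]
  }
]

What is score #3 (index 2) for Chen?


Path: records[4].scores[2]
Value: 84

ANSWER: 84


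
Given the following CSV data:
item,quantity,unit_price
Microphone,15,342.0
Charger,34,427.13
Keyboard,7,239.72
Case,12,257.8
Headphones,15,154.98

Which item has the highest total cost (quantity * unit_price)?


Computing row totals:
  Microphone: 5130.0
  Charger: 14522.42
  Keyboard: 1678.04
  Case: 3093.6
  Headphones: 2324.7
Maximum: Charger (14522.42)

ANSWER: Charger


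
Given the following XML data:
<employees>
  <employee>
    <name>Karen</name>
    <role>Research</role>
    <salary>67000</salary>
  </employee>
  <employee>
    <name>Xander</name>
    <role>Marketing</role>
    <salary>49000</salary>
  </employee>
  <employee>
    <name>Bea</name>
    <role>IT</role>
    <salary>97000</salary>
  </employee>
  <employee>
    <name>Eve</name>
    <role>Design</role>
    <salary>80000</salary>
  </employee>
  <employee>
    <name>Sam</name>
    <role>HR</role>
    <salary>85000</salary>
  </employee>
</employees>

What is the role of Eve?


Searching for <employee> with <name>Eve</name>
Found at position 4
<role>Design</role>

ANSWER: Design


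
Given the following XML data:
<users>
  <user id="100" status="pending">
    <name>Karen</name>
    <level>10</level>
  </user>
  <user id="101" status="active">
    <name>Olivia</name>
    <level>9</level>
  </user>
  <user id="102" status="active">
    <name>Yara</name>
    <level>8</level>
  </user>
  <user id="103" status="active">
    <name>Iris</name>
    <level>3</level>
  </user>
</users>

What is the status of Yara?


Finding user with name = Yara
user id="102" status="active"

ANSWER: active


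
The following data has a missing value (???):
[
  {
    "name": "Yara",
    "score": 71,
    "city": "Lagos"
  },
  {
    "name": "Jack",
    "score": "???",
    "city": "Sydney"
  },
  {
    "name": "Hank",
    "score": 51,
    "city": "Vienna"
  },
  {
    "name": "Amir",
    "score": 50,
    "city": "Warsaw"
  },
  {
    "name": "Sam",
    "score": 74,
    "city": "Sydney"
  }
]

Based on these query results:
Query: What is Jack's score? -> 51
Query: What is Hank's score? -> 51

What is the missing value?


The missing value is Jack's score
From query: Jack's score = 51

ANSWER: 51


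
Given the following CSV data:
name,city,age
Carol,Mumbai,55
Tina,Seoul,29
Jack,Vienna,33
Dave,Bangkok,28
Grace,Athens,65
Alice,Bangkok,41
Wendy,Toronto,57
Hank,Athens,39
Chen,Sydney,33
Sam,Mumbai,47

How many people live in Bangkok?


Scanning city column for 'Bangkok':
  Row 4: Dave -> MATCH
  Row 6: Alice -> MATCH
Total matches: 2

ANSWER: 2


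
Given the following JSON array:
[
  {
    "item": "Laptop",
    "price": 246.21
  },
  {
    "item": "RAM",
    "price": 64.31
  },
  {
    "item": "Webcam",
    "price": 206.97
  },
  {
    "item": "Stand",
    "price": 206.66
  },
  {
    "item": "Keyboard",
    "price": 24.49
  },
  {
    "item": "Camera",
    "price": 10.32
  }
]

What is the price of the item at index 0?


Array index 0 -> Laptop
price = 246.21

ANSWER: 246.21


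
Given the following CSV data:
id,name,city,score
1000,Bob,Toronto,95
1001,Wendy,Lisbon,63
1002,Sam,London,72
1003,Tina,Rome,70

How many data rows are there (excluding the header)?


Counting rows (excluding header):
Header: id,name,city,score
Data rows: 4

ANSWER: 4


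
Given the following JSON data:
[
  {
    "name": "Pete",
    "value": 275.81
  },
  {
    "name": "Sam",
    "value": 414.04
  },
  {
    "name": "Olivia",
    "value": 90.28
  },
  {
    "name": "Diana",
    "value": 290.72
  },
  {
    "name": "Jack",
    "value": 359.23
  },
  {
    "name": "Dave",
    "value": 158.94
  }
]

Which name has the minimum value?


Comparing values:
  Pete: 275.81
  Sam: 414.04
  Olivia: 90.28
  Diana: 290.72
  Jack: 359.23
  Dave: 158.94
Minimum: Olivia (90.28)

ANSWER: Olivia


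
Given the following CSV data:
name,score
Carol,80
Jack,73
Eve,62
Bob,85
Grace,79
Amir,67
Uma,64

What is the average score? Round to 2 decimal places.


Scores: 80, 73, 62, 85, 79, 67, 64
Sum = 510
Count = 7
Average = 510 / 7 = 72.86

ANSWER: 72.86


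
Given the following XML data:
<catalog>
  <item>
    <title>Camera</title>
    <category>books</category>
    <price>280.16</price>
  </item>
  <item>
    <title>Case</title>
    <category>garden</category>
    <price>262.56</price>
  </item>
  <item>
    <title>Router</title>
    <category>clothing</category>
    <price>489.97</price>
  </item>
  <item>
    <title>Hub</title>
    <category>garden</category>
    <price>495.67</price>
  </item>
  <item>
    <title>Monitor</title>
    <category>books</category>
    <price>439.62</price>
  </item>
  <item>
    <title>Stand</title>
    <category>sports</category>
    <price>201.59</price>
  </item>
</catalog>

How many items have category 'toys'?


Scanning <item> elements for <category>toys</category>:
Count: 0

ANSWER: 0


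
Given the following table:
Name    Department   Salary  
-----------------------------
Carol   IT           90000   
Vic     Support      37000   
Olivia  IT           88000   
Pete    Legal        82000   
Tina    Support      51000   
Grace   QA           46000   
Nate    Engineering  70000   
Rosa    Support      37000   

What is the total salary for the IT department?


IT department members:
  Carol: 90000
  Olivia: 88000
Total = 90000 + 88000 = 178000

ANSWER: 178000


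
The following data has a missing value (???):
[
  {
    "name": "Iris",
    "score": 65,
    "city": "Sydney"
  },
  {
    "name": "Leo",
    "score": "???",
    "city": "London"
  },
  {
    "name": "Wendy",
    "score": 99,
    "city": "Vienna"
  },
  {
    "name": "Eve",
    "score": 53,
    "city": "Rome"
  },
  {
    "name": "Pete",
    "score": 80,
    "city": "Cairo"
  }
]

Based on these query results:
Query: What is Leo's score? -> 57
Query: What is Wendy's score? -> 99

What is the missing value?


The missing value is Leo's score
From query: Leo's score = 57

ANSWER: 57


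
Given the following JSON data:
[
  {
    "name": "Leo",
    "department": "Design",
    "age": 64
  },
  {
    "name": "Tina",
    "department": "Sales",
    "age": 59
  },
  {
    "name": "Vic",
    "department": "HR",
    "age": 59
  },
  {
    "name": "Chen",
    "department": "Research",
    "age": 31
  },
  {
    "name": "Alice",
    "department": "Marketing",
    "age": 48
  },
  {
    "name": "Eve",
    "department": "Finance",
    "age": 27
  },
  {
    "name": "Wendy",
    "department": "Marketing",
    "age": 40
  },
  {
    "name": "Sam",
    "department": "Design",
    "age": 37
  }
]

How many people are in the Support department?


Scanning records for department = Support
  No matches found
Count: 0

ANSWER: 0


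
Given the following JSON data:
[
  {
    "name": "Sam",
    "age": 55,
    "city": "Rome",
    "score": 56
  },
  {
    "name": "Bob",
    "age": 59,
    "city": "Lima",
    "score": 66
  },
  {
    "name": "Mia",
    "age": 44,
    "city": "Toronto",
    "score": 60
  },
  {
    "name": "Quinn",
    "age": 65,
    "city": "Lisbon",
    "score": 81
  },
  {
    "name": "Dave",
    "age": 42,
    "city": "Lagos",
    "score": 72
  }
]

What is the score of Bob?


Looking up record where name = Bob
Record index: 1
Field 'score' = 66

ANSWER: 66


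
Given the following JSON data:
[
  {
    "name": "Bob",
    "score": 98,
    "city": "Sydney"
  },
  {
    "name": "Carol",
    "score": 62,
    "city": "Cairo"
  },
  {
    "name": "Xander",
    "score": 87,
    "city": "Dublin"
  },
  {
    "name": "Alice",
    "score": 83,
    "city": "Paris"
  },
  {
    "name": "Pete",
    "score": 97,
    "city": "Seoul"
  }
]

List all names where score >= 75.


Filtering records where score >= 75:
  Bob (score=98) -> YES
  Carol (score=62) -> no
  Xander (score=87) -> YES
  Alice (score=83) -> YES
  Pete (score=97) -> YES


ANSWER: Bob, Xander, Alice, Pete


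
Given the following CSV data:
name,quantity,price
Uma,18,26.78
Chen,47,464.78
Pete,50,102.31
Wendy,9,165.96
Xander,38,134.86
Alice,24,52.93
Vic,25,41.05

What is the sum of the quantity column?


Values in 'quantity' column:
  Row 1: 18
  Row 2: 47
  Row 3: 50
  Row 4: 9
  Row 5: 38
  Row 6: 24
  Row 7: 25
Sum = 18 + 47 + 50 + 9 + 38 + 24 + 25 = 211

ANSWER: 211


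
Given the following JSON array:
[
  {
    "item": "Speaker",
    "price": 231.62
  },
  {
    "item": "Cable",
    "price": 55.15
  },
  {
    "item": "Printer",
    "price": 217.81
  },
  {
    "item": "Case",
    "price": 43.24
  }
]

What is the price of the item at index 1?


Array index 1 -> Cable
price = 55.15

ANSWER: 55.15


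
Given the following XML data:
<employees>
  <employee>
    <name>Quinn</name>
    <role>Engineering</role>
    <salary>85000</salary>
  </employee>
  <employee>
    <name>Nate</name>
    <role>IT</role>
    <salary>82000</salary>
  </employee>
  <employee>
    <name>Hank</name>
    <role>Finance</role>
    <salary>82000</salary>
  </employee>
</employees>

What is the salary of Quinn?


Searching for <employee> with <name>Quinn</name>
Found at position 1
<salary>85000</salary>

ANSWER: 85000


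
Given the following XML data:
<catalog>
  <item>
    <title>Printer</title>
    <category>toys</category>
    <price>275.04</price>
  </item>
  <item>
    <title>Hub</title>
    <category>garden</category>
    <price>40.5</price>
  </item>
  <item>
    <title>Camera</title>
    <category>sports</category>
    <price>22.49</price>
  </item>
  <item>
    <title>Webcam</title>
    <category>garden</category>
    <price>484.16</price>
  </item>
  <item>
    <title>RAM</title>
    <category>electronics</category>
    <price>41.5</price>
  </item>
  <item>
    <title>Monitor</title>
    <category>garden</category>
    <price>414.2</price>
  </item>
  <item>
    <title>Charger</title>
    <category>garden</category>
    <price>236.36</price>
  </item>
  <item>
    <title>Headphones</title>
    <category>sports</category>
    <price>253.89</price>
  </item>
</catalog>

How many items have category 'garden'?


Scanning <item> elements for <category>garden</category>:
  Item 2: Hub -> MATCH
  Item 4: Webcam -> MATCH
  Item 6: Monitor -> MATCH
  Item 7: Charger -> MATCH
Count: 4

ANSWER: 4


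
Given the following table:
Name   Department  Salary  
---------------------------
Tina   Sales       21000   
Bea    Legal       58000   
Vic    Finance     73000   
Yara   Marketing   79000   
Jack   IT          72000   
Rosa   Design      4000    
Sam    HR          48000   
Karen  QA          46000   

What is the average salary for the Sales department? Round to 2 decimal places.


Sales department members:
  Tina: 21000
Sum = 21000
Count = 1
Average = 21000 / 1 = 21000.00

ANSWER: 21000.00


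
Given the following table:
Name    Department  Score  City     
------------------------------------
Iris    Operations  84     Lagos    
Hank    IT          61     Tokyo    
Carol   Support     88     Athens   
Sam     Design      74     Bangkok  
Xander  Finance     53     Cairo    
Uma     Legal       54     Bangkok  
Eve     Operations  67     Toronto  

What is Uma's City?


Row 6: Uma
City = Bangkok

ANSWER: Bangkok


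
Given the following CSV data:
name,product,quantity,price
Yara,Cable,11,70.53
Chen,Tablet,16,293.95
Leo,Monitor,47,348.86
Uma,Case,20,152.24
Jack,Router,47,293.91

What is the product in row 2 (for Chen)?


Row 2: Chen
Column 'product' = Tablet

ANSWER: Tablet


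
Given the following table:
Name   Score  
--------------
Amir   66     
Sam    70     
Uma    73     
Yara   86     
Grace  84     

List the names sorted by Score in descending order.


Sorting by Score (descending):
  Yara: 86
  Grace: 84
  Uma: 73
  Sam: 70
  Amir: 66


ANSWER: Yara, Grace, Uma, Sam, Amir


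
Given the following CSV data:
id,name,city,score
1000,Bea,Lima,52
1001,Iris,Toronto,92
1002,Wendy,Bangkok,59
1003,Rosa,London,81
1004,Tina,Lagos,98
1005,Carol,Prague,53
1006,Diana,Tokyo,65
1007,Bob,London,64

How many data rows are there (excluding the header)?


Counting rows (excluding header):
Header: id,name,city,score
Data rows: 8

ANSWER: 8


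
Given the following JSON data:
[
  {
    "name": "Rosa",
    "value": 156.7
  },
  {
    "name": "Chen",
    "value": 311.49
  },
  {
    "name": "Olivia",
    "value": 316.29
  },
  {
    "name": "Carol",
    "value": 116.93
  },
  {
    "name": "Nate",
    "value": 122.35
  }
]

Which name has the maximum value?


Comparing values:
  Rosa: 156.7
  Chen: 311.49
  Olivia: 316.29
  Carol: 116.93
  Nate: 122.35
Maximum: Olivia (316.29)

ANSWER: Olivia


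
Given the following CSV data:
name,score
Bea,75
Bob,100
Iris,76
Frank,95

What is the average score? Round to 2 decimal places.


Scores: 75, 100, 76, 95
Sum = 346
Count = 4
Average = 346 / 4 = 86.50

ANSWER: 86.50


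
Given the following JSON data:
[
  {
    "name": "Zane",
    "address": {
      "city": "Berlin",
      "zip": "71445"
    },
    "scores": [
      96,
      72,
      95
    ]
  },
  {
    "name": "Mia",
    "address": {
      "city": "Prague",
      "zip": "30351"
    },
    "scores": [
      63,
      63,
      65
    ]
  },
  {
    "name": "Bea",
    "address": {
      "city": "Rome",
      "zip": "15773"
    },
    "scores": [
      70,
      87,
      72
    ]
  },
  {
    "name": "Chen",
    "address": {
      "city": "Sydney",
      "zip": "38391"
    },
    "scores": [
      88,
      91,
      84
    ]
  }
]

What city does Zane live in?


Path: records[0].address.city
Value: Berlin

ANSWER: Berlin


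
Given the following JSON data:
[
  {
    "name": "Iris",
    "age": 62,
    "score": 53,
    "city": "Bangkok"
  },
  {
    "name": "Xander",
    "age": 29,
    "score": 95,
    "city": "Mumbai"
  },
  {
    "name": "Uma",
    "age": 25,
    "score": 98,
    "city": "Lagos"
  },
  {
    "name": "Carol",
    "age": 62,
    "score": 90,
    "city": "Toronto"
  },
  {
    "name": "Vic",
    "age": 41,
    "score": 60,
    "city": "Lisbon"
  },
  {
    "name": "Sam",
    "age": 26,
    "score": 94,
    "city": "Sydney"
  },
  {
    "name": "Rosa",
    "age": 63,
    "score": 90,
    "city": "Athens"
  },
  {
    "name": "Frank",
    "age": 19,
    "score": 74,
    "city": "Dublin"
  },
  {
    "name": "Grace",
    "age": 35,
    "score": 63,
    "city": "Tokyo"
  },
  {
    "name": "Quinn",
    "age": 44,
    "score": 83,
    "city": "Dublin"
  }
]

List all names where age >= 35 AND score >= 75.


Checking both conditions:
  Iris (age=62, score=53) -> no
  Xander (age=29, score=95) -> no
  Uma (age=25, score=98) -> no
  Carol (age=62, score=90) -> YES
  Vic (age=41, score=60) -> no
  Sam (age=26, score=94) -> no
  Rosa (age=63, score=90) -> YES
  Frank (age=19, score=74) -> no
  Grace (age=35, score=63) -> no
  Quinn (age=44, score=83) -> YES


ANSWER: Carol, Rosa, Quinn


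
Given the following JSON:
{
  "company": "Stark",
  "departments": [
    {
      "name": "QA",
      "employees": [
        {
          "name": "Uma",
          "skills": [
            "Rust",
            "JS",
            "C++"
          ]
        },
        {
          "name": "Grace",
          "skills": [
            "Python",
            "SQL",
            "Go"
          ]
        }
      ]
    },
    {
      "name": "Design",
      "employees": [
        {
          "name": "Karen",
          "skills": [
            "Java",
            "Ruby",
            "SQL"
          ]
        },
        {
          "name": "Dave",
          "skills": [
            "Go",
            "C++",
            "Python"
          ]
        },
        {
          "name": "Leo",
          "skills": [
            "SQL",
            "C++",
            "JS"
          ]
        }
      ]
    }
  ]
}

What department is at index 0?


Path: departments[0].name
Value: QA

ANSWER: QA


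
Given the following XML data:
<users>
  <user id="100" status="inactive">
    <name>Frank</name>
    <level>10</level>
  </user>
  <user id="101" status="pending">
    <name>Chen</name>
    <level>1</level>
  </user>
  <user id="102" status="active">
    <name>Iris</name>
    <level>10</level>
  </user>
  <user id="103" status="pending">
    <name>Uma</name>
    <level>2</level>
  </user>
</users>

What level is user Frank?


Finding user: Frank
<level>10</level>

ANSWER: 10


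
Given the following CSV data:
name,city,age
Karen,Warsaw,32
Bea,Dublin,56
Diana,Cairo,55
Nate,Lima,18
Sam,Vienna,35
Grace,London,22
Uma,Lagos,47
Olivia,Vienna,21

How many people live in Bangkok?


Scanning city column for 'Bangkok':
Total matches: 0

ANSWER: 0


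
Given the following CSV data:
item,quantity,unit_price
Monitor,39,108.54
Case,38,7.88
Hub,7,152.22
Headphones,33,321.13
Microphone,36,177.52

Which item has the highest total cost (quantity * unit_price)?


Computing row totals:
  Monitor: 4233.06
  Case: 299.44
  Hub: 1065.54
  Headphones: 10597.29
  Microphone: 6390.72
Maximum: Headphones (10597.29)

ANSWER: Headphones


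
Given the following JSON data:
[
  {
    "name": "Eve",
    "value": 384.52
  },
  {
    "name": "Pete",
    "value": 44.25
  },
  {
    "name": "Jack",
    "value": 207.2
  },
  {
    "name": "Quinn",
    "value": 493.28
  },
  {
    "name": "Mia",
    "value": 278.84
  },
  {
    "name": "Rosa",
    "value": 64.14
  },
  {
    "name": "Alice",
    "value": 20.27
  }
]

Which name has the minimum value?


Comparing values:
  Eve: 384.52
  Pete: 44.25
  Jack: 207.2
  Quinn: 493.28
  Mia: 278.84
  Rosa: 64.14
  Alice: 20.27
Minimum: Alice (20.27)

ANSWER: Alice


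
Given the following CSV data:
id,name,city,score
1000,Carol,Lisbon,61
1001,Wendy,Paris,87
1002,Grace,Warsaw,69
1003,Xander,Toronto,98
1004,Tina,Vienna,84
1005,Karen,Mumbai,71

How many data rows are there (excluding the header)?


Counting rows (excluding header):
Header: id,name,city,score
Data rows: 6

ANSWER: 6


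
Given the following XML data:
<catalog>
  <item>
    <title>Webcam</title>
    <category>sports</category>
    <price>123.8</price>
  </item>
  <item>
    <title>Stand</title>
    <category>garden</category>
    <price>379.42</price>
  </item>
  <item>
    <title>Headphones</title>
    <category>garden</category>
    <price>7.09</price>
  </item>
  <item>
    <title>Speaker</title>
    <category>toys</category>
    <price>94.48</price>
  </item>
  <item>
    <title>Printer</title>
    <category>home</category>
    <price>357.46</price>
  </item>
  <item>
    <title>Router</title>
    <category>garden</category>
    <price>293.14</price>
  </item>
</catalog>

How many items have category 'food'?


Scanning <item> elements for <category>food</category>:
Count: 0

ANSWER: 0


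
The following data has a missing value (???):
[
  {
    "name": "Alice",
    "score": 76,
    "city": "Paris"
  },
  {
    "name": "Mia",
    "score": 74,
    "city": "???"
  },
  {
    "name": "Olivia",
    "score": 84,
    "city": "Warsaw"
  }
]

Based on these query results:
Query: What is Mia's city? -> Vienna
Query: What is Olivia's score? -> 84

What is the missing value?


The missing value is Mia's city
From query: Mia's city = Vienna

ANSWER: Vienna


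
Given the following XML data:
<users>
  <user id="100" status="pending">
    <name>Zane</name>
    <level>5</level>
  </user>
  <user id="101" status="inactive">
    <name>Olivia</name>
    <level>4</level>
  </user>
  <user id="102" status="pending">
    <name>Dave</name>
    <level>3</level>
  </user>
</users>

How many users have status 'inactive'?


Counting users with status='inactive':
  Olivia (id=101) -> MATCH
Count: 1

ANSWER: 1


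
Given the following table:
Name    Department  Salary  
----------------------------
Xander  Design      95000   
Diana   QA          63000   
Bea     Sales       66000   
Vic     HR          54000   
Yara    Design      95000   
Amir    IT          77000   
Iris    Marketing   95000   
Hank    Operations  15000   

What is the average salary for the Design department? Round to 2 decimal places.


Design department members:
  Xander: 95000
  Yara: 95000
Sum = 190000
Count = 2
Average = 190000 / 2 = 95000.00

ANSWER: 95000.00


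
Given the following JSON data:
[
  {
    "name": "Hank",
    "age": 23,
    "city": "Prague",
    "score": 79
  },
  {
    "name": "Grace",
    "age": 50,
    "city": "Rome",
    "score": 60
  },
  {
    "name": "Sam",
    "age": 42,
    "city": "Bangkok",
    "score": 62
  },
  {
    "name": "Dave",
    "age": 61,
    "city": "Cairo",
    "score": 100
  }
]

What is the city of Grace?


Looking up record where name = Grace
Record index: 1
Field 'city' = Rome

ANSWER: Rome


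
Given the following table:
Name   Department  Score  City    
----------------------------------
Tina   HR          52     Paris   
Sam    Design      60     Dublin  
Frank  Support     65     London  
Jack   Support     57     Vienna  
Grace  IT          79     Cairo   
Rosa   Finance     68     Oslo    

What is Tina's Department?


Row 1: Tina
Department = HR

ANSWER: HR


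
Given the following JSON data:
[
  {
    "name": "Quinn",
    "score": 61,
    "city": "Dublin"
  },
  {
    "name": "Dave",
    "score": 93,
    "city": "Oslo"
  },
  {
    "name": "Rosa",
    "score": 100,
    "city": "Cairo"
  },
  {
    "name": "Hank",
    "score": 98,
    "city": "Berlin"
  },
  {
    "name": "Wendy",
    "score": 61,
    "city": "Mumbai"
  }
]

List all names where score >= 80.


Filtering records where score >= 80:
  Quinn (score=61) -> no
  Dave (score=93) -> YES
  Rosa (score=100) -> YES
  Hank (score=98) -> YES
  Wendy (score=61) -> no


ANSWER: Dave, Rosa, Hank


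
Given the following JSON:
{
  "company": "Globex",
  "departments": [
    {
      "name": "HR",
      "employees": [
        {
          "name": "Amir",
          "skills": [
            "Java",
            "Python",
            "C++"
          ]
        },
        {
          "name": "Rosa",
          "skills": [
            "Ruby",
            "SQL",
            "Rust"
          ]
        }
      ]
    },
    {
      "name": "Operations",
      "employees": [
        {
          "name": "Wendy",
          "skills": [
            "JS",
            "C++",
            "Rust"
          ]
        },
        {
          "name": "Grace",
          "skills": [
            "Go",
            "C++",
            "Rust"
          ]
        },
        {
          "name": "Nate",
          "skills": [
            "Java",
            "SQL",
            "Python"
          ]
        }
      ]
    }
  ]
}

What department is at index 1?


Path: departments[1].name
Value: Operations

ANSWER: Operations


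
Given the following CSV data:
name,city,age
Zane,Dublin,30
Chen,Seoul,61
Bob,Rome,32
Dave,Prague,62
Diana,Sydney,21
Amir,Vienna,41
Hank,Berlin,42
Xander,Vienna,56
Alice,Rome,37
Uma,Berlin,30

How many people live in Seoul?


Scanning city column for 'Seoul':
  Row 2: Chen -> MATCH
Total matches: 1

ANSWER: 1


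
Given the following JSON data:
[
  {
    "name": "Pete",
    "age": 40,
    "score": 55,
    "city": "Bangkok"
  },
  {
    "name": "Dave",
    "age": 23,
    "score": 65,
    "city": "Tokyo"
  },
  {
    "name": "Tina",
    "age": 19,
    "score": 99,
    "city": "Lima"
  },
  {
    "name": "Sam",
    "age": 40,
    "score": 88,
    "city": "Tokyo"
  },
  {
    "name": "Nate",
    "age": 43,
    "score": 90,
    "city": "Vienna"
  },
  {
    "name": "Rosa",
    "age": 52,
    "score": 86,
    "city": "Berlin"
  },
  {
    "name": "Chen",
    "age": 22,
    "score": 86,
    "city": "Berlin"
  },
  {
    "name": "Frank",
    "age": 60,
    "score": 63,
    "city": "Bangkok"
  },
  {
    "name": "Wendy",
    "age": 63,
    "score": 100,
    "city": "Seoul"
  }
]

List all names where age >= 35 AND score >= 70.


Checking both conditions:
  Pete (age=40, score=55) -> no
  Dave (age=23, score=65) -> no
  Tina (age=19, score=99) -> no
  Sam (age=40, score=88) -> YES
  Nate (age=43, score=90) -> YES
  Rosa (age=52, score=86) -> YES
  Chen (age=22, score=86) -> no
  Frank (age=60, score=63) -> no
  Wendy (age=63, score=100) -> YES


ANSWER: Sam, Nate, Rosa, Wendy


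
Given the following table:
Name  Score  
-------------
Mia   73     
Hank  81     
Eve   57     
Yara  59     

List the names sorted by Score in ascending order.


Sorting by Score (ascending):
  Eve: 57
  Yara: 59
  Mia: 73
  Hank: 81


ANSWER: Eve, Yara, Mia, Hank


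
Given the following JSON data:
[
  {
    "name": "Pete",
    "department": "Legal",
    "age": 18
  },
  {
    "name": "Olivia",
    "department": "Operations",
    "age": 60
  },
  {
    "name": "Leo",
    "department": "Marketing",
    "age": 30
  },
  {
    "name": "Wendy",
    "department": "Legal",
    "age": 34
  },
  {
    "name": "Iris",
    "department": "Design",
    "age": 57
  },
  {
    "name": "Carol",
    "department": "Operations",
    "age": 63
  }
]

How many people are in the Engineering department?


Scanning records for department = Engineering
  No matches found
Count: 0

ANSWER: 0


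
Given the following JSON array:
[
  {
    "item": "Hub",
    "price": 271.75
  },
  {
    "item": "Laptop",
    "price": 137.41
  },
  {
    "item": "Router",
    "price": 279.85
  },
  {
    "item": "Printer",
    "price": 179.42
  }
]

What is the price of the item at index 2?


Array index 2 -> Router
price = 279.85

ANSWER: 279.85


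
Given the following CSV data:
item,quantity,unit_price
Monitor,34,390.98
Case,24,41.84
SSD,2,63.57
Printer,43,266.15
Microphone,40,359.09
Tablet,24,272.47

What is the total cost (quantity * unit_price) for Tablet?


Row: Tablet
quantity = 24
unit_price = 272.47
total = 24 * 272.47 = 6539.28

ANSWER: 6539.28


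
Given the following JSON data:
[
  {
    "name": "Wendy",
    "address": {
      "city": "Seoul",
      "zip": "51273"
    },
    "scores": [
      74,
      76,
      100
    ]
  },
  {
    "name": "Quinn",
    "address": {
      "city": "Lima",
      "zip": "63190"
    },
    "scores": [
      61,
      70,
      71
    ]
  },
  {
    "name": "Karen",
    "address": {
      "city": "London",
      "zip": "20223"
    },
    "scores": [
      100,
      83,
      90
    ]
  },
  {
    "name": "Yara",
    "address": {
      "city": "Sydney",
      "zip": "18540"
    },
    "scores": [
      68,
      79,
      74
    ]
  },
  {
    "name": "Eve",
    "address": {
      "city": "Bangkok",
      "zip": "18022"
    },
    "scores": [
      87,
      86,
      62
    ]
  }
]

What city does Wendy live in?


Path: records[0].address.city
Value: Seoul

ANSWER: Seoul


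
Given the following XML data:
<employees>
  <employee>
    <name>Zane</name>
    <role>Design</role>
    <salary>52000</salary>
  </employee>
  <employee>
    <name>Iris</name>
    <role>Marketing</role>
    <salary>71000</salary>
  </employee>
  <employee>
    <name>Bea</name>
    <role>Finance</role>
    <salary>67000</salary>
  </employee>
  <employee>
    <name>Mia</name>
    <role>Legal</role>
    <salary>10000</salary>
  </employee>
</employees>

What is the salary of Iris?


Searching for <employee> with <name>Iris</name>
Found at position 2
<salary>71000</salary>

ANSWER: 71000


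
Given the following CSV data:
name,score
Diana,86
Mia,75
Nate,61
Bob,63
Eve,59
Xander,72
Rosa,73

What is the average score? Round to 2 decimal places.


Scores: 86, 75, 61, 63, 59, 72, 73
Sum = 489
Count = 7
Average = 489 / 7 = 69.86

ANSWER: 69.86


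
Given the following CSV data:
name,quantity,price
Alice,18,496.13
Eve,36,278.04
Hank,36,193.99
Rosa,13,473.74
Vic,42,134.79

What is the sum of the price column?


Values in 'price' column:
  Row 1: 496.13
  Row 2: 278.04
  Row 3: 193.99
  Row 4: 473.74
  Row 5: 134.79
Sum = 496.13 + 278.04 + 193.99 + 473.74 + 134.79 = 1576.69

ANSWER: 1576.69


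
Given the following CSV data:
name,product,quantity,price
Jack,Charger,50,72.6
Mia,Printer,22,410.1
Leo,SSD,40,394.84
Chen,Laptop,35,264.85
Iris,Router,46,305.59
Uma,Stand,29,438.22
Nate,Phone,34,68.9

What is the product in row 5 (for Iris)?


Row 5: Iris
Column 'product' = Router

ANSWER: Router


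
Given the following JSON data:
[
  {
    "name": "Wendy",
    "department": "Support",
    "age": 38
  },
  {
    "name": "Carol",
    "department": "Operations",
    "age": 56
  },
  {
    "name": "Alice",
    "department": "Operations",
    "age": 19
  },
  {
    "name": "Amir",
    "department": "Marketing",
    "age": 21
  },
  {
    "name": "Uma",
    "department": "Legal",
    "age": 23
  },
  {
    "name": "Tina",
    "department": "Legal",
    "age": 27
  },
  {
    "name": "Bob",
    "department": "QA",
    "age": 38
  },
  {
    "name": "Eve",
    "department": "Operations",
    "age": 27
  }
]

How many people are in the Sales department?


Scanning records for department = Sales
  No matches found
Count: 0

ANSWER: 0


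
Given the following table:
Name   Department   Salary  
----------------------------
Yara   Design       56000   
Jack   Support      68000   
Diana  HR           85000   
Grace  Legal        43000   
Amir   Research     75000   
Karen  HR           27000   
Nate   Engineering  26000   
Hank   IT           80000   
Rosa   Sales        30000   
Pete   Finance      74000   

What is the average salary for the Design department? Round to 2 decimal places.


Design department members:
  Yara: 56000
Sum = 56000
Count = 1
Average = 56000 / 1 = 56000.00

ANSWER: 56000.00


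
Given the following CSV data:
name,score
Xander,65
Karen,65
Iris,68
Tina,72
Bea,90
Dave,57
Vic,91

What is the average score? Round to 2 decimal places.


Scores: 65, 65, 68, 72, 90, 57, 91
Sum = 508
Count = 7
Average = 508 / 7 = 72.57

ANSWER: 72.57


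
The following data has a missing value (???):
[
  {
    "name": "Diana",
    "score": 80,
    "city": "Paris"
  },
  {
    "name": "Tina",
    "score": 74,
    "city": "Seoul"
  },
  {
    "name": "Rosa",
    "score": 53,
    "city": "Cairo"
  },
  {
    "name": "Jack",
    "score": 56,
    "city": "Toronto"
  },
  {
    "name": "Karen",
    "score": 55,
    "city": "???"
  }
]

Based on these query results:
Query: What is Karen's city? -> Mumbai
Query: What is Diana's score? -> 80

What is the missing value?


The missing value is Karen's city
From query: Karen's city = Mumbai

ANSWER: Mumbai


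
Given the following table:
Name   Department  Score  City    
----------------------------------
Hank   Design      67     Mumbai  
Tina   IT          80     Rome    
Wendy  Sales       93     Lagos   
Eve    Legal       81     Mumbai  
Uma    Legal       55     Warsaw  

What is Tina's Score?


Row 2: Tina
Score = 80

ANSWER: 80


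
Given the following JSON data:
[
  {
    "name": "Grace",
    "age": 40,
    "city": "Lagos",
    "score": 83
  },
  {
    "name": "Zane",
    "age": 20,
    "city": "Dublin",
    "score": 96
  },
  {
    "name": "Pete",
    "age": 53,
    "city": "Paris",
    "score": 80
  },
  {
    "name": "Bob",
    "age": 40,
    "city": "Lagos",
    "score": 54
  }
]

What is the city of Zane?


Looking up record where name = Zane
Record index: 1
Field 'city' = Dublin

ANSWER: Dublin


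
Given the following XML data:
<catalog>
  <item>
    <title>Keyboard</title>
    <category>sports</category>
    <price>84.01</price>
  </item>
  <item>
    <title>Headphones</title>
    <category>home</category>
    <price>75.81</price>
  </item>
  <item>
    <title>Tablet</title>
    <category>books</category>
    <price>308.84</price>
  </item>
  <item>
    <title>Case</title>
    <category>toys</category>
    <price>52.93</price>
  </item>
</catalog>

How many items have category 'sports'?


Scanning <item> elements for <category>sports</category>:
  Item 1: Keyboard -> MATCH
Count: 1

ANSWER: 1


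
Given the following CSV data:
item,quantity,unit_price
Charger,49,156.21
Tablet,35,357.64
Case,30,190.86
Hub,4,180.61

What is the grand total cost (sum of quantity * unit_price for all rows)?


Computing row totals:
  Charger: 49 * 156.21 = 7654.29
  Tablet: 35 * 357.64 = 12517.4
  Case: 30 * 190.86 = 5725.8
  Hub: 4 * 180.61 = 722.44
Grand total = 7654.29 + 12517.4 + 5725.8 + 722.44 = 26619.93

ANSWER: 26619.93


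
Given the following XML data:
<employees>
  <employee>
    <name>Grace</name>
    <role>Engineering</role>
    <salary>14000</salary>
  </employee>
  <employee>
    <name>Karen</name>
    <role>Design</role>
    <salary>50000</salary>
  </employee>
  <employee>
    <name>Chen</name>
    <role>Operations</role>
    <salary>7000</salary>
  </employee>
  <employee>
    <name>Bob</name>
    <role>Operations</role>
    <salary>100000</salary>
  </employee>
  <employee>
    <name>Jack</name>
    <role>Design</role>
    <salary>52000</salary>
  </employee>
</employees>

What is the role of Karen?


Searching for <employee> with <name>Karen</name>
Found at position 2
<role>Design</role>

ANSWER: Design


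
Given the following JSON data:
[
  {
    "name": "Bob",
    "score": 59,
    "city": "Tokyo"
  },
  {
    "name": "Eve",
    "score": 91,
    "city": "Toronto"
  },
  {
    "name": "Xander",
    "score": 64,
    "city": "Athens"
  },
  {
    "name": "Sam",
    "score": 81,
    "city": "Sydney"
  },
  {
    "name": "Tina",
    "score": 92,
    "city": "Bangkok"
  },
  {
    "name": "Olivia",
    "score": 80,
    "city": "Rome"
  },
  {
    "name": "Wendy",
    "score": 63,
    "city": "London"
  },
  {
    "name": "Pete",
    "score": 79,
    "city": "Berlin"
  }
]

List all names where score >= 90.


Filtering records where score >= 90:
  Bob (score=59) -> no
  Eve (score=91) -> YES
  Xander (score=64) -> no
  Sam (score=81) -> no
  Tina (score=92) -> YES
  Olivia (score=80) -> no
  Wendy (score=63) -> no
  Pete (score=79) -> no


ANSWER: Eve, Tina


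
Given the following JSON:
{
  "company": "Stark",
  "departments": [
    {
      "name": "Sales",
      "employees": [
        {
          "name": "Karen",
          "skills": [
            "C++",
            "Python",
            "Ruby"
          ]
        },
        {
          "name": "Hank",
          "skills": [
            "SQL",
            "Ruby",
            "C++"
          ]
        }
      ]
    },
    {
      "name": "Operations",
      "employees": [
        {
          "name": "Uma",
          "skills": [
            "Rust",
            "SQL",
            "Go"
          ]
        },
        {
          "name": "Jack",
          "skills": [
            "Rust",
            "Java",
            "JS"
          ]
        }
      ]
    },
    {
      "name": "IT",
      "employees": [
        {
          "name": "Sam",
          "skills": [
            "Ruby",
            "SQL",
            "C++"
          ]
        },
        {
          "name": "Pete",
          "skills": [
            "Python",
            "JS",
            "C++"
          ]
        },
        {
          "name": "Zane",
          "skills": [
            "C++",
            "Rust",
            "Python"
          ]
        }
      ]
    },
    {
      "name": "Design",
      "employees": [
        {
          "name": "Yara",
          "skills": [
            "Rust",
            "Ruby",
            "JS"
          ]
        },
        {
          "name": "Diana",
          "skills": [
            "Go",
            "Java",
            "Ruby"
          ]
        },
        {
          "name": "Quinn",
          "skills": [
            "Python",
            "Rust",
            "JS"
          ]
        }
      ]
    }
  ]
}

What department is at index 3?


Path: departments[3].name
Value: Design

ANSWER: Design
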